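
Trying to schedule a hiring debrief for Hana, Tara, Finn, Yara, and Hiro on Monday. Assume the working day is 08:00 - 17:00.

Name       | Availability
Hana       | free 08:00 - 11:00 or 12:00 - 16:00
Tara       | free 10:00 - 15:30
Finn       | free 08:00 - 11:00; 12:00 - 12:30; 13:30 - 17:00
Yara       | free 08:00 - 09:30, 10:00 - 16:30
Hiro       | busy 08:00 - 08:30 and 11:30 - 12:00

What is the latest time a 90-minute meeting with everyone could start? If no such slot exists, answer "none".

14:00

Hana free: 08:00-11:00, 12:00-16:00.
Tara free: 10:00-15:30.
Finn free: 08:00-11:00, 12:00-12:30, 13:30-17:00.
Yara free: 08:00-09:30, 10:00-16:30.
Hiro free: 08:30-11:30, 12:00-17:00 (invert busy blocks within the working day).
Hana ∩ Tara: 10:00-11:00, 12:00-15:30.
Hana ∩ Tara ∩ Finn: 10:00-11:00, 12:00-12:30, 13:30-15:30.
Hana ∩ Tara ∩ Finn ∩ Yara: 10:00-11:00, 12:00-12:30, 13:30-15:30.
Hana ∩ Tara ∩ Finn ∩ Yara ∩ Hiro: 10:00-11:00, 12:00-12:30, 13:30-15:30.
The last common window of at least 90 minutes is 13:30-15:30; a 90-minute meeting can start as late as 14:00 and still end by 15:30.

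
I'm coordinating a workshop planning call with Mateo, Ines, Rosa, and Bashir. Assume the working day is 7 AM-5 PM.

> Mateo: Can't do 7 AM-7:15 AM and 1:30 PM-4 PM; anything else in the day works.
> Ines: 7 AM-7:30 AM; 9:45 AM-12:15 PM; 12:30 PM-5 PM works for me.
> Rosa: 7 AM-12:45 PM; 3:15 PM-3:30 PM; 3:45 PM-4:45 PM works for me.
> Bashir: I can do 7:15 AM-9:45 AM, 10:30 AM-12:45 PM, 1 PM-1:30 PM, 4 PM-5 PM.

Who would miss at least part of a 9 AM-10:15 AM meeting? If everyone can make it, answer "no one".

Mateo free: 07:15-13:30, 16:00-17:00 (invert busy blocks within the working day).
Ines free: 07:00-07:30, 09:45-12:15, 12:30-17:00.
Rosa free: 07:00-12:45, 15:15-15:30, 15:45-16:45.
Bashir free: 07:15-09:45, 10:30-12:45, 13:00-13:30, 16:00-17:00.
Mateo: free for 09:00-10:15. Ines: not fully free for 09:00-10:15. Rosa: free for 09:00-10:15. Bashir: not fully free for 09:00-10:15.

Bashir, Ines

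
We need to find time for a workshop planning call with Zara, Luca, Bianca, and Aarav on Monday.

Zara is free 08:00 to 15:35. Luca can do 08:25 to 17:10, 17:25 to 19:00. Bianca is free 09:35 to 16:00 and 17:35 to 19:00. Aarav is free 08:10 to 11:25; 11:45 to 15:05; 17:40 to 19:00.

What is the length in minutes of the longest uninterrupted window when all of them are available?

200

Zara ∩ Luca: 08:25-15:35.
Zara ∩ Luca ∩ Bianca: 09:35-15:35.
Zara ∩ Luca ∩ Bianca ∩ Aarav: 09:35-11:25, 11:45-15:05.
The longest is 11:45-15:05 at 200 minutes.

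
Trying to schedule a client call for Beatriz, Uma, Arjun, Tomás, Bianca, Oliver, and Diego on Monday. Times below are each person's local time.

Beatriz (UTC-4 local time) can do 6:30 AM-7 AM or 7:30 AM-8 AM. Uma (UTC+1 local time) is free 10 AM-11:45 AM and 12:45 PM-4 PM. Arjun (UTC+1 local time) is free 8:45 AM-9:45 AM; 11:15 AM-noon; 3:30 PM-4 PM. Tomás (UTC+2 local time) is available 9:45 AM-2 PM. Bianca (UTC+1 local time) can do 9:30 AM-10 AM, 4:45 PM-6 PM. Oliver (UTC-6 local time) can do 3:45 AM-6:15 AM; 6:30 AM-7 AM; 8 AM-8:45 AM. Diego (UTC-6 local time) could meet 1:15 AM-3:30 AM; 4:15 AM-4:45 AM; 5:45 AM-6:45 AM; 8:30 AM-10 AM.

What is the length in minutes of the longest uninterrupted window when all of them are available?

0

Beatriz in UTC: 10:30-11:00, 11:30-12:00 (add 4h to convert from UTC-4).
Uma in UTC: 09:00-10:45, 11:45-15:00 (subtract 1h to convert from UTC+1).
Arjun in UTC: 07:45-08:45, 10:15-11:00, 14:30-15:00 (subtract 1h to convert from UTC+1).
Tomás in UTC: 07:45-12:00 (subtract 2h to convert from UTC+2).
Bianca in UTC: 08:30-09:00, 15:45-17:00 (subtract 1h to convert from UTC+1).
Oliver in UTC: 09:45-12:15, 12:30-13:00, 14:00-14:45 (add 6h to convert from UTC-6).
Diego in UTC: 07:15-09:30, 10:15-10:45, 11:45-12:45, 14:30-16:00 (add 6h to convert from UTC-6).
Beatriz ∩ Uma: 10:30-10:45, 11:45-12:00.
Beatriz ∩ Uma ∩ Arjun: 10:30-10:45.
Beatriz ∩ Uma ∩ Arjun ∩ Tomás: 10:30-10:45.
Beatriz ∩ Uma ∩ Arjun ∩ Tomás ∩ Bianca: ∅.
Beatriz ∩ Uma ∩ Arjun ∩ Tomás ∩ Bianca ∩ Oliver: ∅.
Beatriz ∩ Uma ∩ Arjun ∩ Tomás ∩ Bianca ∩ Oliver ∩ Diego: ∅.
There is no time when everyone is free.
No common window exists, so the longest block is 0 minutes.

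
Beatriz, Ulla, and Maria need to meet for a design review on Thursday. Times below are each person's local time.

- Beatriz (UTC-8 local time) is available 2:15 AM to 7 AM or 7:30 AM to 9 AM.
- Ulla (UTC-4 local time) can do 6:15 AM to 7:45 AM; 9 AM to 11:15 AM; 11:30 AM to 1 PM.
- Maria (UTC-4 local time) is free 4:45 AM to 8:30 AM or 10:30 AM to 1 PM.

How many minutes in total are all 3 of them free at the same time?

210

Beatriz in UTC: 10:15-15:00, 15:30-17:00 (add 8h to convert from UTC-8).
Ulla in UTC: 10:15-11:45, 13:00-15:15, 15:30-17:00 (add 4h to convert from UTC-4).
Maria in UTC: 08:45-12:30, 14:30-17:00 (add 4h to convert from UTC-4).
Beatriz ∩ Ulla: 10:15-11:45, 13:00-15:00, 15:30-17:00.
Beatriz ∩ Ulla ∩ Maria: 10:15-11:45, 14:30-15:00, 15:30-17:00.
Those are the intersection windows.
Summing the common windows: 90 + 30 + 90 = 210 minutes.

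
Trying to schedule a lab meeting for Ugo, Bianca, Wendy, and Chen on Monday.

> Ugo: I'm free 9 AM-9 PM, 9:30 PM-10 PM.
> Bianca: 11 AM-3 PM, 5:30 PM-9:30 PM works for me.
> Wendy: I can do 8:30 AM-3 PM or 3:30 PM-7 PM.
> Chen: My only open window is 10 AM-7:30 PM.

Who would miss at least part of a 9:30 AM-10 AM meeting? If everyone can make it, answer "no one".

Ugo: free for 09:30-10:00. Bianca: not fully free for 09:30-10:00. Wendy: free for 09:30-10:00. Chen: not fully free for 09:30-10:00.

Bianca, Chen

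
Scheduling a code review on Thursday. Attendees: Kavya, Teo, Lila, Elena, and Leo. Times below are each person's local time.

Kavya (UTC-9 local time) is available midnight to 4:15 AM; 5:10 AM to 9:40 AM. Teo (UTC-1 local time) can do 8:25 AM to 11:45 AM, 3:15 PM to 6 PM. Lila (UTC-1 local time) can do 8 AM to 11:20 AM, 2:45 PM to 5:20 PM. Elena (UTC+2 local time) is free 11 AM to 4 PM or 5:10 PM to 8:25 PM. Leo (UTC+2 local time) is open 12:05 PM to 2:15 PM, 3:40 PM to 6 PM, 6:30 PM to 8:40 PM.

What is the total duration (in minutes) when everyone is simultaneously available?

Kavya in UTC: 09:00-13:15, 14:10-18:40 (add 9h to convert from UTC-9).
Teo in UTC: 09:25-12:45, 16:15-19:00 (add 1h to convert from UTC-1).
Lila in UTC: 09:00-12:20, 15:45-18:20 (add 1h to convert from UTC-1).
Elena in UTC: 09:00-14:00, 15:10-18:25 (subtract 2h to convert from UTC+2).
Leo in UTC: 10:05-12:15, 13:40-16:00, 16:30-18:40 (subtract 2h to convert from UTC+2).
Kavya ∩ Teo: 09:25-12:45, 16:15-18:40.
Kavya ∩ Teo ∩ Lila: 09:25-12:20, 16:15-18:20.
Kavya ∩ Teo ∩ Lila ∩ Elena: 09:25-12:20, 16:15-18:20.
Kavya ∩ Teo ∩ Lila ∩ Elena ∩ Leo: 10:05-12:15, 16:30-18:20.
Summing the common windows: 130 + 110 = 240 minutes.

240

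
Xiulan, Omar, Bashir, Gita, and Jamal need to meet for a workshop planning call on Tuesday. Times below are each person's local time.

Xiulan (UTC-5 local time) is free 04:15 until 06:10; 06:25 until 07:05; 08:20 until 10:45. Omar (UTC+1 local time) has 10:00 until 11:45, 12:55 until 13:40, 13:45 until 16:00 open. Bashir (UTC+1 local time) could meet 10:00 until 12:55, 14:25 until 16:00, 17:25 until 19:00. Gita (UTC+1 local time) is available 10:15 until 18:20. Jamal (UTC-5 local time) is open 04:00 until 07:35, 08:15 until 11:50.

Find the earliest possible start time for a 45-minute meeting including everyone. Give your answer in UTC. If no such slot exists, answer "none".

09:15

Xiulan in UTC: 09:15-11:10, 11:25-12:05, 13:20-15:45 (add 5h to convert from UTC-5).
Omar in UTC: 09:00-10:45, 11:55-12:40, 12:45-15:00 (subtract 1h to convert from UTC+1).
Bashir in UTC: 09:00-11:55, 13:25-15:00, 16:25-18:00 (subtract 1h to convert from UTC+1).
Gita in UTC: 09:15-17:20 (subtract 1h to convert from UTC+1).
Jamal in UTC: 09:00-12:35, 13:15-16:50 (add 5h to convert from UTC-5).
Xiulan ∩ Omar: 09:15-10:45, 11:55-12:05, 13:20-15:00.
Xiulan ∩ Omar ∩ Bashir: 09:15-10:45, 13:25-15:00.
Xiulan ∩ Omar ∩ Bashir ∩ Gita: 09:15-10:45, 13:25-15:00.
Xiulan ∩ Omar ∩ Bashir ∩ Gita ∩ Jamal: 09:15-10:45, 13:25-15:00.
The first common window of at least 45 minutes is 09:15-10:45, so the earliest start is 09:15.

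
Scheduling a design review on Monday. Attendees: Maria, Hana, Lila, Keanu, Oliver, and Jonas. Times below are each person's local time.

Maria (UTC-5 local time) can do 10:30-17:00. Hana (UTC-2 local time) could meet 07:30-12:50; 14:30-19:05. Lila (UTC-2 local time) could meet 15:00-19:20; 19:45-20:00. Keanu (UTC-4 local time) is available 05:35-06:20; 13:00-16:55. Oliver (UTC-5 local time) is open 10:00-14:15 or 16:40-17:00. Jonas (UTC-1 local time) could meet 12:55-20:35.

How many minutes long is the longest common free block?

135

Maria in UTC: 15:30-22:00 (add 5h to convert from UTC-5).
Hana in UTC: 09:30-14:50, 16:30-21:05 (add 2h to convert from UTC-2).
Lila in UTC: 17:00-21:20, 21:45-22:00 (add 2h to convert from UTC-2).
Keanu in UTC: 09:35-10:20, 17:00-20:55 (add 4h to convert from UTC-4).
Oliver in UTC: 15:00-19:15, 21:40-22:00 (add 5h to convert from UTC-5).
Jonas in UTC: 13:55-21:35 (add 1h to convert from UTC-1).
Maria ∩ Hana: 16:30-21:05.
Maria ∩ Hana ∩ Lila: 17:00-21:05.
Maria ∩ Hana ∩ Lila ∩ Keanu: 17:00-20:55.
Maria ∩ Hana ∩ Lila ∩ Keanu ∩ Oliver: 17:00-19:15.
Maria ∩ Hana ∩ Lila ∩ Keanu ∩ Oliver ∩ Jonas: 17:00-19:15.
The longest is 17:00-19:15 at 135 minutes.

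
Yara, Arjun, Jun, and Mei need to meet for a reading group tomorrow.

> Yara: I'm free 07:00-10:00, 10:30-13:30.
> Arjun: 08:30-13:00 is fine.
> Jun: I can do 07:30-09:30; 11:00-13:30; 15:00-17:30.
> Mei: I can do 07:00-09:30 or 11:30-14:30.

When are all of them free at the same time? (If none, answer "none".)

08:30-09:30, 11:30-13:00

Yara ∩ Arjun: 08:30-10:00, 10:30-13:00.
Yara ∩ Arjun ∩ Jun: 08:30-09:30, 11:00-13:00.
Yara ∩ Arjun ∩ Jun ∩ Mei: 08:30-09:30, 11:30-13:00.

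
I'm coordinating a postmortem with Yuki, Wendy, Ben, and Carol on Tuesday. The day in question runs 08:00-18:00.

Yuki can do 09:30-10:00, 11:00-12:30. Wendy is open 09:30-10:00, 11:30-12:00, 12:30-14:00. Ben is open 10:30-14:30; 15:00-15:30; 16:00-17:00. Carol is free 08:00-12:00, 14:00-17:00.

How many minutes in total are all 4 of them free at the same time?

Yuki ∩ Wendy: 09:30-10:00, 11:30-12:00.
Yuki ∩ Wendy ∩ Ben: 11:30-12:00.
Yuki ∩ Wendy ∩ Ben ∩ Carol: 11:30-12:00.
That's a single block of 30 minutes.

30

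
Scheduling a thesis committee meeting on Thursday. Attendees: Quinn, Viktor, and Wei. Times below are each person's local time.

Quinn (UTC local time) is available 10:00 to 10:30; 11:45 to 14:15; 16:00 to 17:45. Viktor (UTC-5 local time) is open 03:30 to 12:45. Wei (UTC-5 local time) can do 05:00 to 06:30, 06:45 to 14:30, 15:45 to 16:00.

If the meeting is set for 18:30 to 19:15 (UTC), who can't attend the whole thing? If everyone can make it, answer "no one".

Quinn in UTC: 10:00-10:30, 11:45-14:15, 16:00-17:45.
Viktor in UTC: 08:30-17:45 (add 5h to convert from UTC-5).
Wei in UTC: 10:00-11:30, 11:45-19:30, 20:45-21:00 (add 5h to convert from UTC-5).
Quinn: not fully free for 18:30-19:15. Viktor: not fully free for 18:30-19:15. Wei: free for 18:30-19:15.

Quinn, Viktor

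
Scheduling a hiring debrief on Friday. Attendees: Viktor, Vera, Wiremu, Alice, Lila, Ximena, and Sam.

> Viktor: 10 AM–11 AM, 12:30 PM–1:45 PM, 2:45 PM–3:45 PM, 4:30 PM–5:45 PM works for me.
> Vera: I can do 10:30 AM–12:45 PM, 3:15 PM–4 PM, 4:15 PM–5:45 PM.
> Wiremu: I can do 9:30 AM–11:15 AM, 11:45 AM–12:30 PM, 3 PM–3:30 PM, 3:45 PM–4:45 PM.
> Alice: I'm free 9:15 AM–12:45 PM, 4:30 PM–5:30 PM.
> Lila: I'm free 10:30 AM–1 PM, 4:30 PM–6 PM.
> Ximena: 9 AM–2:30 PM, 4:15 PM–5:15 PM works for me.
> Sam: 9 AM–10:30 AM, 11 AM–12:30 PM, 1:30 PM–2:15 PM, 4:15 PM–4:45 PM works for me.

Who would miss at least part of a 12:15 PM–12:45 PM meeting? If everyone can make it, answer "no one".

Sam, Viktor, Wiremu

Viktor: not fully free for 12:15-12:45. Vera: free for 12:15-12:45. Wiremu: not fully free for 12:15-12:45. Alice: free for 12:15-12:45. Lila: free for 12:15-12:45. Ximena: free for 12:15-12:45. Sam: not fully free for 12:15-12:45.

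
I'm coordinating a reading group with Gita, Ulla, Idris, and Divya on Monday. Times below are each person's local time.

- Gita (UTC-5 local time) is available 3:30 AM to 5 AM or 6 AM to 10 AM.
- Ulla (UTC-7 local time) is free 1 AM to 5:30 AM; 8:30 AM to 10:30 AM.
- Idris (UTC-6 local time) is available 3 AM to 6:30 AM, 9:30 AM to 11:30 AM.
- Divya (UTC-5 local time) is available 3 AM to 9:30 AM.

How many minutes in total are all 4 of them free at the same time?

Gita in UTC: 08:30-10:00, 11:00-15:00 (add 5h to convert from UTC-5).
Ulla in UTC: 08:00-12:30, 15:30-17:30 (add 7h to convert from UTC-7).
Idris in UTC: 09:00-12:30, 15:30-17:30 (add 6h to convert from UTC-6).
Divya in UTC: 08:00-14:30 (add 5h to convert from UTC-5).
Gita ∩ Ulla: 08:30-10:00, 11:00-12:30.
Gita ∩ Ulla ∩ Idris: 09:00-10:00, 11:00-12:30.
Gita ∩ Ulla ∩ Idris ∩ Divya: 09:00-10:00, 11:00-12:30.
So the common availability across everyone is 09:00-10:00, 11:00-12:30.
Summing the common windows: 60 + 90 = 150 minutes.

150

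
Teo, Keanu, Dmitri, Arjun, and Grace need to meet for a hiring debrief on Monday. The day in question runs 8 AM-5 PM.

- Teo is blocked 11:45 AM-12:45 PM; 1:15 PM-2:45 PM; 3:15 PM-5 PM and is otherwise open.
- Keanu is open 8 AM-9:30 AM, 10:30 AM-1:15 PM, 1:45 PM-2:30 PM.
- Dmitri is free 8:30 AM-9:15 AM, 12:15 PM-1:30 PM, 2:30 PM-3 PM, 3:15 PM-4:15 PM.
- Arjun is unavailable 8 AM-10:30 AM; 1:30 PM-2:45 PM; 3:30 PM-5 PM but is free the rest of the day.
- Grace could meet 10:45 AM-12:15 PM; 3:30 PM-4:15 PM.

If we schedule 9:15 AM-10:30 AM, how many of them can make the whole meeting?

Teo free: 08:00-11:45, 12:45-13:15, 14:45-15:15 (invert busy blocks within the working day).
Keanu free: 08:00-09:30, 10:30-13:15, 13:45-14:30.
Dmitri free: 08:30-09:15, 12:15-13:30, 14:30-15:00, 15:15-16:15.
Arjun free: 10:30-13:30, 14:45-15:30 (invert busy blocks within the working day).
Grace free: 10:45-12:15, 15:30-16:15.
Teo can make the full 09:15-10:30 slot — that's 1.

1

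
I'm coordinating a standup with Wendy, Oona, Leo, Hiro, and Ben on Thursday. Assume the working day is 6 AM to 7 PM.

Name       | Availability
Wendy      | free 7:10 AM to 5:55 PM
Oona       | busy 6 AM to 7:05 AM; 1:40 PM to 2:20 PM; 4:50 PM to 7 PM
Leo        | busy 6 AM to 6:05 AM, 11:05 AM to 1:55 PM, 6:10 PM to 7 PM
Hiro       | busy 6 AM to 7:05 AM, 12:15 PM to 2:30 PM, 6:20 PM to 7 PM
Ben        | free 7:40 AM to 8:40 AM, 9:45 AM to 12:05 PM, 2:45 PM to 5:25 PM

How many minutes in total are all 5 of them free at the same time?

Wendy free: 07:10-17:55.
Oona free: 07:05-13:40, 14:20-16:50 (invert busy blocks within the working day).
Leo free: 06:05-11:05, 13:55-18:10 (invert busy blocks within the working day).
Hiro free: 07:05-12:15, 14:30-18:20 (invert busy blocks within the working day).
Ben free: 07:40-08:40, 09:45-12:05, 14:45-17:25.
Wendy ∩ Oona: 07:10-13:40, 14:20-16:50.
Wendy ∩ Oona ∩ Leo: 07:10-11:05, 14:20-16:50.
Wendy ∩ Oona ∩ Leo ∩ Hiro: 07:10-11:05, 14:30-16:50.
Wendy ∩ Oona ∩ Leo ∩ Hiro ∩ Ben: 07:40-08:40, 09:45-11:05, 14:45-16:50.
Summing the common windows: 60 + 80 + 125 = 265 minutes.

265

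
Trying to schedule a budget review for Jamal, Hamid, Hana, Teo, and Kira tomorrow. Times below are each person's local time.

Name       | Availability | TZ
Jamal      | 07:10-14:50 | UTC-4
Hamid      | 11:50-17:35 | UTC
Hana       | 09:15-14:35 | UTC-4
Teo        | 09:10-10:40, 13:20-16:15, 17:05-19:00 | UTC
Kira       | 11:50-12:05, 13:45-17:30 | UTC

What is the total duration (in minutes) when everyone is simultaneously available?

175

Jamal in UTC: 11:10-18:50 (add 4h to convert from UTC-4).
Hamid in UTC: 11:50-17:35.
Hana in UTC: 13:15-18:35 (add 4h to convert from UTC-4).
Teo in UTC: 09:10-10:40, 13:20-16:15, 17:05-19:00.
Kira in UTC: 11:50-12:05, 13:45-17:30.
Jamal ∩ Hamid: 11:50-17:35.
Jamal ∩ Hamid ∩ Hana: 13:15-17:35.
Jamal ∩ Hamid ∩ Hana ∩ Teo: 13:20-16:15, 17:05-17:35.
Jamal ∩ Hamid ∩ Hana ∩ Teo ∩ Kira: 13:45-16:15, 17:05-17:30.
Summing the common windows: 150 + 25 = 175 minutes.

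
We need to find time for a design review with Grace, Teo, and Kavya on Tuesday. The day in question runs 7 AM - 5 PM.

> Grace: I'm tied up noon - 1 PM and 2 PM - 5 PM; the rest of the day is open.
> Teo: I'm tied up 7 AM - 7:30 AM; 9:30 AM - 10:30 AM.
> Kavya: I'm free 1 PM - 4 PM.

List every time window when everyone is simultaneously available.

Grace free: 07:00-12:00, 13:00-14:00 (invert busy blocks within the working day).
Teo free: 07:30-09:30, 10:30-17:00 (invert busy blocks within the working day).
Kavya free: 13:00-16:00.
Grace ∩ Teo: 07:30-09:30, 10:30-12:00, 13:00-14:00.
Grace ∩ Teo ∩ Kavya: 13:00-14:00.
Those are the intersection windows.

13:00-14:00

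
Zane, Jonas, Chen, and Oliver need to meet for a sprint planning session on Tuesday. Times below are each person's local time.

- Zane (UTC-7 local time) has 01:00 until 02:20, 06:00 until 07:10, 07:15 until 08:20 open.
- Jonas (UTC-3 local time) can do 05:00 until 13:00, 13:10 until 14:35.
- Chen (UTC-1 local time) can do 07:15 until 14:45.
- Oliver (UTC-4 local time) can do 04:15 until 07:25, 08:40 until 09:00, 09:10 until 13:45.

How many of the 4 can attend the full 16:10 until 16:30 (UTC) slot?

Zane in UTC: 08:00-09:20, 13:00-14:10, 14:15-15:20 (add 7h to convert from UTC-7).
Jonas in UTC: 08:00-16:00, 16:10-17:35 (add 3h to convert from UTC-3).
Chen in UTC: 08:15-15:45 (add 1h to convert from UTC-1).
Oliver in UTC: 08:15-11:25, 12:40-13:00, 13:10-17:45 (add 4h to convert from UTC-4).
Jonas and Oliver can make the full 16:10-16:30 slot — that's 2.

2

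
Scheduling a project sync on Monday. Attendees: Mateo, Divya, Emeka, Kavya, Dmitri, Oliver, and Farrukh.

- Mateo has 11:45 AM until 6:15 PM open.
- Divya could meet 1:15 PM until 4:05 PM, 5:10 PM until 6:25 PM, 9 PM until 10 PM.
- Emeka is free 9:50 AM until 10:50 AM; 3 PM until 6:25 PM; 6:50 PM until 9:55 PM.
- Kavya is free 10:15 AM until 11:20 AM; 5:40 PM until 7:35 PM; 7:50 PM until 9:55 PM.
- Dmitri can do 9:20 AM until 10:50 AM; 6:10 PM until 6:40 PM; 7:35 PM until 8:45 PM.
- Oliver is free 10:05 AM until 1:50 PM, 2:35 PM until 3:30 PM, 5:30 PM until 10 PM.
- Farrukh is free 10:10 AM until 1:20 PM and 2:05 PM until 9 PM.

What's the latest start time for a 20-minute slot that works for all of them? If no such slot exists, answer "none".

none

Mateo ∩ Divya: 13:15-16:05, 17:10-18:15.
Mateo ∩ Divya ∩ Emeka: 15:00-16:05, 17:10-18:15.
Mateo ∩ Divya ∩ Emeka ∩ Kavya: 17:40-18:15.
Mateo ∩ Divya ∩ Emeka ∩ Kavya ∩ Dmitri: 18:10-18:15.
Mateo ∩ Divya ∩ Emeka ∩ Kavya ∩ Dmitri ∩ Oliver: 18:10-18:15.
Mateo ∩ Divya ∩ Emeka ∩ Kavya ∩ Dmitri ∩ Oliver ∩ Farrukh: 18:10-18:15.
No common window is at least 20 minutes long.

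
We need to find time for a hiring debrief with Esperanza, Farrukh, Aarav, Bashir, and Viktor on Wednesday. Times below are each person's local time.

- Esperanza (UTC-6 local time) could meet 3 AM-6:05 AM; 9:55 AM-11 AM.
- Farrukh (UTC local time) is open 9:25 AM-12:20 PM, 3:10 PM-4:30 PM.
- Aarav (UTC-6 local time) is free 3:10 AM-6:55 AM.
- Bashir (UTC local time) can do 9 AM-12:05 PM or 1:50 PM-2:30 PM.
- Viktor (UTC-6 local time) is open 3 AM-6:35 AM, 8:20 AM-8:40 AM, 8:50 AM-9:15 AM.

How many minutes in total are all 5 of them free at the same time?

Esperanza in UTC: 09:00-12:05, 15:55-17:00 (add 6h to convert from UTC-6).
Farrukh in UTC: 09:25-12:20, 15:10-16:30.
Aarav in UTC: 09:10-12:55 (add 6h to convert from UTC-6).
Bashir in UTC: 09:00-12:05, 13:50-14:30.
Viktor in UTC: 09:00-12:35, 14:20-14:40, 14:50-15:15 (add 6h to convert from UTC-6).
Esperanza ∩ Farrukh: 09:25-12:05, 15:55-16:30.
Esperanza ∩ Farrukh ∩ Aarav: 09:25-12:05.
Esperanza ∩ Farrukh ∩ Aarav ∩ Bashir: 09:25-12:05.
Esperanza ∩ Farrukh ∩ Aarav ∩ Bashir ∩ Viktor: 09:25-12:05.
So the common availability across everyone is 09:25-12:05.
That's a single block of 160 minutes.

160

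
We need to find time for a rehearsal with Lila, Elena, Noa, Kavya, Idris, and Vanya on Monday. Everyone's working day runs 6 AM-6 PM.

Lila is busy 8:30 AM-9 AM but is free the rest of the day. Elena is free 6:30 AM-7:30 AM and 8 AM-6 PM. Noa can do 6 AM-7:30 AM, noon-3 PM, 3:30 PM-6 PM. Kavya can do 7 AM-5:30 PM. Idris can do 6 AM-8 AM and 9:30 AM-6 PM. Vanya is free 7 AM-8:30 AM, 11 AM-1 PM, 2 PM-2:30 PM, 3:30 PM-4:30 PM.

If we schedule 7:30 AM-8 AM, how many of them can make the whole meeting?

4

Lila free: 06:00-08:30, 09:00-18:00 (invert busy blocks within the working day).
Elena free: 06:30-07:30, 08:00-18:00.
Noa free: 06:00-07:30, 12:00-15:00, 15:30-18:00.
Kavya free: 07:00-17:30.
Idris free: 06:00-08:00, 09:30-18:00.
Vanya free: 07:00-08:30, 11:00-13:00, 14:00-14:30, 15:30-16:30.
Lila, Kavya, Idris, and Vanya can make the full 07:30-08:00 slot — that's 4.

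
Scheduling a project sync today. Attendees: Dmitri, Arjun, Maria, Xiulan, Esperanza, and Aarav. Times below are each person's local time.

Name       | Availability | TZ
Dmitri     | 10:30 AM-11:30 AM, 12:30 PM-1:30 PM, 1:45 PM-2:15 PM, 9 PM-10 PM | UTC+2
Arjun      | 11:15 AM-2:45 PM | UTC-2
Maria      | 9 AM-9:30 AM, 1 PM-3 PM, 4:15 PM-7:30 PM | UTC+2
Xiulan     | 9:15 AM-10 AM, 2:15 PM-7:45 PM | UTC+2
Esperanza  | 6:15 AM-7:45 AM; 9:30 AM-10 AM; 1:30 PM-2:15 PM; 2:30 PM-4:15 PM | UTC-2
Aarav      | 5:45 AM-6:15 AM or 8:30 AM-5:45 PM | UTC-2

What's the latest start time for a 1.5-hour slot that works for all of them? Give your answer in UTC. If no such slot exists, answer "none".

Dmitri in UTC: 08:30-09:30, 10:30-11:30, 11:45-12:15, 19:00-20:00 (subtract 2h to convert from UTC+2).
Arjun in UTC: 13:15-16:45 (add 2h to convert from UTC-2).
Maria in UTC: 07:00-07:30, 11:00-13:00, 14:15-17:30 (subtract 2h to convert from UTC+2).
Xiulan in UTC: 07:15-08:00, 12:15-17:45 (subtract 2h to convert from UTC+2).
Esperanza in UTC: 08:15-09:45, 11:30-12:00, 15:30-16:15, 16:30-18:15 (add 2h to convert from UTC-2).
Aarav in UTC: 07:45-08:15, 10:30-19:45 (add 2h to convert from UTC-2).
Dmitri ∩ Arjun: ∅.
Dmitri ∩ Arjun ∩ Maria: ∅.
Dmitri ∩ Arjun ∩ Maria ∩ Xiulan: ∅.
Dmitri ∩ Arjun ∩ Maria ∩ Xiulan ∩ Esperanza: ∅.
Dmitri ∩ Arjun ∩ Maria ∩ Xiulan ∩ Esperanza ∩ Aarav: ∅.
There is no time when everyone is free.
No common window is at least 90 minutes long.

none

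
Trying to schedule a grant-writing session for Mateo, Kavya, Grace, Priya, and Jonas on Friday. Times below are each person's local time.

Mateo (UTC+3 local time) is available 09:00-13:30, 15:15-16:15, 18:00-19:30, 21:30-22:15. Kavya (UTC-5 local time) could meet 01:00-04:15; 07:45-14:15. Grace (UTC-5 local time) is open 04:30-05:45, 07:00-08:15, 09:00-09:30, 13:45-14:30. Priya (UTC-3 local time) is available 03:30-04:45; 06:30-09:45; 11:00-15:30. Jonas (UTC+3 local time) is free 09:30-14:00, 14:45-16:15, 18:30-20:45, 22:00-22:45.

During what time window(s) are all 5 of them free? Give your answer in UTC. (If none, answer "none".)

Mateo in UTC: 06:00-10:30, 12:15-13:15, 15:00-16:30, 18:30-19:15 (subtract 3h to convert from UTC+3).
Kavya in UTC: 06:00-09:15, 12:45-19:15 (add 5h to convert from UTC-5).
Grace in UTC: 09:30-10:45, 12:00-13:15, 14:00-14:30, 18:45-19:30 (add 5h to convert from UTC-5).
Priya in UTC: 06:30-07:45, 09:30-12:45, 14:00-18:30 (add 3h to convert from UTC-3).
Jonas in UTC: 06:30-11:00, 11:45-13:15, 15:30-17:45, 19:00-19:45 (subtract 3h to convert from UTC+3).
Mateo ∩ Kavya: 06:00-09:15, 12:45-13:15, 15:00-16:30, 18:30-19:15.
Mateo ∩ Kavya ∩ Grace: 12:45-13:15, 18:45-19:15.
Mateo ∩ Kavya ∩ Grace ∩ Priya: ∅.
Mateo ∩ Kavya ∩ Grace ∩ Priya ∩ Jonas: ∅.
There is no time when everyone is free.

none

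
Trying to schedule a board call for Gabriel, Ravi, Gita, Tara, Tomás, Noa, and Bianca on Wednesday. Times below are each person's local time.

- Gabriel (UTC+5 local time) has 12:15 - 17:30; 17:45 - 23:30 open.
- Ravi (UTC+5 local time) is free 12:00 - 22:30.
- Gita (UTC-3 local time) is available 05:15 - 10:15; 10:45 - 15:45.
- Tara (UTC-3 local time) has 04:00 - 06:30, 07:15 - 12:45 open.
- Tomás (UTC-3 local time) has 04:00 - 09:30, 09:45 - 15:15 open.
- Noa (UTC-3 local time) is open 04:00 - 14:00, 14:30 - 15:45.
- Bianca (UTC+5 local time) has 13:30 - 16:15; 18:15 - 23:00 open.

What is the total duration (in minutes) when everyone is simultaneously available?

240

Gabriel in UTC: 07:15-12:30, 12:45-18:30 (subtract 5h to convert from UTC+5).
Ravi in UTC: 07:00-17:30 (subtract 5h to convert from UTC+5).
Gita in UTC: 08:15-13:15, 13:45-18:45 (add 3h to convert from UTC-3).
Tara in UTC: 07:00-09:30, 10:15-15:45 (add 3h to convert from UTC-3).
Tomás in UTC: 07:00-12:30, 12:45-18:15 (add 3h to convert from UTC-3).
Noa in UTC: 07:00-17:00, 17:30-18:45 (add 3h to convert from UTC-3).
Bianca in UTC: 08:30-11:15, 13:15-18:00 (subtract 5h to convert from UTC+5).
Gabriel ∩ Ravi: 07:15-12:30, 12:45-17:30.
Gabriel ∩ Ravi ∩ Gita: 08:15-12:30, 12:45-13:15, 13:45-17:30.
Gabriel ∩ Ravi ∩ Gita ∩ Tara: 08:15-09:30, 10:15-12:30, 12:45-13:15, 13:45-15:45.
Gabriel ∩ Ravi ∩ Gita ∩ Tara ∩ Tomás: 08:15-09:30, 10:15-12:30, 12:45-13:15, 13:45-15:45.
Gabriel ∩ Ravi ∩ Gita ∩ Tara ∩ Tomás ∩ Noa: 08:15-09:30, 10:15-12:30, 12:45-13:15, 13:45-15:45.
Gabriel ∩ Ravi ∩ Gita ∩ Tara ∩ Tomás ∩ Noa ∩ Bianca: 08:30-09:30, 10:15-11:15, 13:45-15:45.
Those are the intersection windows.
Summing the common windows: 60 + 60 + 120 = 240 minutes.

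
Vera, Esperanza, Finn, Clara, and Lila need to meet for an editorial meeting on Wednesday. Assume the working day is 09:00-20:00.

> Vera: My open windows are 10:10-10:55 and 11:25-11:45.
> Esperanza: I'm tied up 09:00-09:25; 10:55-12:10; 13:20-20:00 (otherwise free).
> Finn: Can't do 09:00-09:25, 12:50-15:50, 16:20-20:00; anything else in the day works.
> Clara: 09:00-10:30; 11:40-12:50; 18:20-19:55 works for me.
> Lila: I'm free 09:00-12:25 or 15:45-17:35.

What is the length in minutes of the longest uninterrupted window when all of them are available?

Vera free: 10:10-10:55, 11:25-11:45.
Esperanza free: 09:25-10:55, 12:10-13:20 (invert busy blocks within the working day).
Finn free: 09:25-12:50, 15:50-16:20 (invert busy blocks within the working day).
Clara free: 09:00-10:30, 11:40-12:50, 18:20-19:55.
Lila free: 09:00-12:25, 15:45-17:35.
Vera ∩ Esperanza: 10:10-10:55.
Vera ∩ Esperanza ∩ Finn: 10:10-10:55.
Vera ∩ Esperanza ∩ Finn ∩ Clara: 10:10-10:30.
Vera ∩ Esperanza ∩ Finn ∩ Clara ∩ Lila: 10:10-10:30.
The longest is 10:10-10:30 at 20 minutes.

20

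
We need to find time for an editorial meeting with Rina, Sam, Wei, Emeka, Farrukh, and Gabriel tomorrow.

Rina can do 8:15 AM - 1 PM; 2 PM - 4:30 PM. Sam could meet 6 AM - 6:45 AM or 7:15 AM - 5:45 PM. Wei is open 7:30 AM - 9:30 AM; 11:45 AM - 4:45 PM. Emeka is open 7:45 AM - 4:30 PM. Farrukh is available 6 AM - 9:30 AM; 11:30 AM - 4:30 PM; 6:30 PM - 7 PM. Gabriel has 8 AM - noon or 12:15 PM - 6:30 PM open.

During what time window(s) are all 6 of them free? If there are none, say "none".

08:15-09:30, 11:45-12:00, 12:15-13:00, 14:00-16:30

Rina ∩ Sam: 08:15-13:00, 14:00-16:30.
Rina ∩ Sam ∩ Wei: 08:15-09:30, 11:45-13:00, 14:00-16:30.
Rina ∩ Sam ∩ Wei ∩ Emeka: 08:15-09:30, 11:45-13:00, 14:00-16:30.
Rina ∩ Sam ∩ Wei ∩ Emeka ∩ Farrukh: 08:15-09:30, 11:45-13:00, 14:00-16:30.
Rina ∩ Sam ∩ Wei ∩ Emeka ∩ Farrukh ∩ Gabriel: 08:15-09:30, 11:45-12:00, 12:15-13:00, 14:00-16:30.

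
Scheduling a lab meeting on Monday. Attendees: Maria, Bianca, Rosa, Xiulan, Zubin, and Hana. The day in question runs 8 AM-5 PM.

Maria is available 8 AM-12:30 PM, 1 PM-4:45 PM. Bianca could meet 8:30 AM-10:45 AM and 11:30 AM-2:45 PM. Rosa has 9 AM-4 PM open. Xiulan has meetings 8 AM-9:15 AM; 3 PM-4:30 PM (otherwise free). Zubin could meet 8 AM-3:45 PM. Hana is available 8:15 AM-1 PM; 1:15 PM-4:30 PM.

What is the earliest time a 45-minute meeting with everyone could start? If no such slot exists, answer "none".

Maria free: 08:00-12:30, 13:00-16:45.
Bianca free: 08:30-10:45, 11:30-14:45.
Rosa free: 09:00-16:00.
Xiulan free: 09:15-15:00, 16:30-17:00 (invert busy blocks within the working day).
Zubin free: 08:00-15:45.
Hana free: 08:15-13:00, 13:15-16:30.
Maria ∩ Bianca: 08:30-10:45, 11:30-12:30, 13:00-14:45.
Maria ∩ Bianca ∩ Rosa: 09:00-10:45, 11:30-12:30, 13:00-14:45.
Maria ∩ Bianca ∩ Rosa ∩ Xiulan: 09:15-10:45, 11:30-12:30, 13:00-14:45.
Maria ∩ Bianca ∩ Rosa ∩ Xiulan ∩ Zubin: 09:15-10:45, 11:30-12:30, 13:00-14:45.
Maria ∩ Bianca ∩ Rosa ∩ Xiulan ∩ Zubin ∩ Hana: 09:15-10:45, 11:30-12:30, 13:15-14:45.
Those are the intersection windows.
The first common window of at least 45 minutes is 09:15-10:45, so the earliest start is 09:15.

09:15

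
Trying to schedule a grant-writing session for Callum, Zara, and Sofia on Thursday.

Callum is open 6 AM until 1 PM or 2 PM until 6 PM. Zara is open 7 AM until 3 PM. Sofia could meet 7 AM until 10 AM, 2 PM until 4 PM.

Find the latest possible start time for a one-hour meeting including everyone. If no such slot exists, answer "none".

14:00

Callum ∩ Zara: 07:00-13:00, 14:00-15:00.
Callum ∩ Zara ∩ Sofia: 07:00-10:00, 14:00-15:00.
The last common window of at least 60 minutes is 14:00-15:00; a 60-minute meeting can start as late as 14:00 and still end by 15:00.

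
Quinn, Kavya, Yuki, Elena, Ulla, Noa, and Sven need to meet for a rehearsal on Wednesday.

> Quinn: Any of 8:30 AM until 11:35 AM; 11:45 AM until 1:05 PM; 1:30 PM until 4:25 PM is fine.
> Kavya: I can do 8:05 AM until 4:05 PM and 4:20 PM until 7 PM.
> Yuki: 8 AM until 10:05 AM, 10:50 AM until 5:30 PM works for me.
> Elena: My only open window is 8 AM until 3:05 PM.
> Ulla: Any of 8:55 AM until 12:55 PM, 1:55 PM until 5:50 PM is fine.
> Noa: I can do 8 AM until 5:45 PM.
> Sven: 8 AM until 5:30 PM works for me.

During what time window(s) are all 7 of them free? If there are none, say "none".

Quinn ∩ Kavya: 08:30-11:35, 11:45-13:05, 13:30-16:05, 16:20-16:25.
Quinn ∩ Kavya ∩ Yuki: 08:30-10:05, 10:50-11:35, 11:45-13:05, 13:30-16:05, 16:20-16:25.
Quinn ∩ Kavya ∩ Yuki ∩ Elena: 08:30-10:05, 10:50-11:35, 11:45-13:05, 13:30-15:05.
Quinn ∩ Kavya ∩ Yuki ∩ Elena ∩ Ulla: 08:55-10:05, 10:50-11:35, 11:45-12:55, 13:55-15:05.
Quinn ∩ Kavya ∩ Yuki ∩ Elena ∩ Ulla ∩ Noa: 08:55-10:05, 10:50-11:35, 11:45-12:55, 13:55-15:05.
Quinn ∩ Kavya ∩ Yuki ∩ Elena ∩ Ulla ∩ Noa ∩ Sven: 08:55-10:05, 10:50-11:35, 11:45-12:55, 13:55-15:05.

08:55-10:05, 10:50-11:35, 11:45-12:55, 13:55-15:05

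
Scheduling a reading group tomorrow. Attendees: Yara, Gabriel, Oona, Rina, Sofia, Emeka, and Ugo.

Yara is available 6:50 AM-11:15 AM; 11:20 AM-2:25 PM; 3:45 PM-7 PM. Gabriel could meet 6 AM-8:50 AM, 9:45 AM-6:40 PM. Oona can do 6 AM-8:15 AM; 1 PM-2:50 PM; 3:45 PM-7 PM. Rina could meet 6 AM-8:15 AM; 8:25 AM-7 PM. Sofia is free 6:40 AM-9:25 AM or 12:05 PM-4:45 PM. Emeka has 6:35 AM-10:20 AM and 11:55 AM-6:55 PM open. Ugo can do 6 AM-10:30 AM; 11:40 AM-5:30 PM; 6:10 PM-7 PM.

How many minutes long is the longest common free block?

85

Yara ∩ Gabriel: 06:50-08:50, 09:45-11:15, 11:20-14:25, 15:45-18:40.
Yara ∩ Gabriel ∩ Oona: 06:50-08:15, 13:00-14:25, 15:45-18:40.
Yara ∩ Gabriel ∩ Oona ∩ Rina: 06:50-08:15, 13:00-14:25, 15:45-18:40.
Yara ∩ Gabriel ∩ Oona ∩ Rina ∩ Sofia: 06:50-08:15, 13:00-14:25, 15:45-16:45.
Yara ∩ Gabriel ∩ Oona ∩ Rina ∩ Sofia ∩ Emeka: 06:50-08:15, 13:00-14:25, 15:45-16:45.
Yara ∩ Gabriel ∩ Oona ∩ Rina ∩ Sofia ∩ Emeka ∩ Ugo: 06:50-08:15, 13:00-14:25, 15:45-16:45.
So the common availability across everyone is 06:50-08:15, 13:00-14:25, 15:45-16:45.
The longest is 06:50-08:15 at 85 minutes.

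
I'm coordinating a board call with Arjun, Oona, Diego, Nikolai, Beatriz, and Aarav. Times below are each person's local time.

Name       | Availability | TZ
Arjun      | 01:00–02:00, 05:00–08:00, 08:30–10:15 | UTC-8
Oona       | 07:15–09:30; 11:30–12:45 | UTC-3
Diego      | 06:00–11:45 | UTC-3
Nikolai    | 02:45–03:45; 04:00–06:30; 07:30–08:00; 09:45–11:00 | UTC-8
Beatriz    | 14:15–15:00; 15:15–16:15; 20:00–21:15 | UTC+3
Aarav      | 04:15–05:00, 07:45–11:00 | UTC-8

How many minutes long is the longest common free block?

Arjun in UTC: 09:00-10:00, 13:00-16:00, 16:30-18:15 (add 8h to convert from UTC-8).
Oona in UTC: 10:15-12:30, 14:30-15:45 (add 3h to convert from UTC-3).
Diego in UTC: 09:00-14:45 (add 3h to convert from UTC-3).
Nikolai in UTC: 10:45-11:45, 12:00-14:30, 15:30-16:00, 17:45-19:00 (add 8h to convert from UTC-8).
Beatriz in UTC: 11:15-12:00, 12:15-13:15, 17:00-18:15 (subtract 3h to convert from UTC+3).
Aarav in UTC: 12:15-13:00, 15:45-19:00 (add 8h to convert from UTC-8).
Arjun ∩ Oona: 14:30-15:45.
Arjun ∩ Oona ∩ Diego: 14:30-14:45.
Arjun ∩ Oona ∩ Diego ∩ Nikolai: ∅.
Arjun ∩ Oona ∩ Diego ∩ Nikolai ∩ Beatriz: ∅.
Arjun ∩ Oona ∩ Diego ∩ Nikolai ∩ Beatriz ∩ Aarav: ∅.
There is no time when everyone is free.
No common window exists, so the longest block is 0 minutes.

0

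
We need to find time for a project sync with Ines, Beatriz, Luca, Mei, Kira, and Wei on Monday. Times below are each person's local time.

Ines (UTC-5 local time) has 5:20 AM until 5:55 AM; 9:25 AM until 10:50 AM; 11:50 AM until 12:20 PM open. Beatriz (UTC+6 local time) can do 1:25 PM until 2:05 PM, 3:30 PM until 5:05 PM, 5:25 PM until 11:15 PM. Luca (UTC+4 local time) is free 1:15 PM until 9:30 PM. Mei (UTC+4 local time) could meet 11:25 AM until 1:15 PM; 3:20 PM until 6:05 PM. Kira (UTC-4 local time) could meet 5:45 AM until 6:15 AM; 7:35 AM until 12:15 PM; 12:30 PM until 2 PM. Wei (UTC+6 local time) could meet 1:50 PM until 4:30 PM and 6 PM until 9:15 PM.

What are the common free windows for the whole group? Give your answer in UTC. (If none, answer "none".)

none

Ines in UTC: 10:20-10:55, 14:25-15:50, 16:50-17:20 (add 5h to convert from UTC-5).
Beatriz in UTC: 07:25-08:05, 09:30-11:05, 11:25-17:15 (subtract 6h to convert from UTC+6).
Luca in UTC: 09:15-17:30 (subtract 4h to convert from UTC+4).
Mei in UTC: 07:25-09:15, 11:20-14:05 (subtract 4h to convert from UTC+4).
Kira in UTC: 09:45-10:15, 11:35-16:15, 16:30-18:00 (add 4h to convert from UTC-4).
Wei in UTC: 07:50-10:30, 12:00-15:15 (subtract 6h to convert from UTC+6).
Ines ∩ Beatriz: 10:20-10:55, 14:25-15:50, 16:50-17:15.
Ines ∩ Beatriz ∩ Luca: 10:20-10:55, 14:25-15:50, 16:50-17:15.
Ines ∩ Beatriz ∩ Luca ∩ Mei: ∅.
Ines ∩ Beatriz ∩ Luca ∩ Mei ∩ Kira: ∅.
Ines ∩ Beatriz ∩ Luca ∩ Mei ∩ Kira ∩ Wei: ∅.
There is no time when everyone is free.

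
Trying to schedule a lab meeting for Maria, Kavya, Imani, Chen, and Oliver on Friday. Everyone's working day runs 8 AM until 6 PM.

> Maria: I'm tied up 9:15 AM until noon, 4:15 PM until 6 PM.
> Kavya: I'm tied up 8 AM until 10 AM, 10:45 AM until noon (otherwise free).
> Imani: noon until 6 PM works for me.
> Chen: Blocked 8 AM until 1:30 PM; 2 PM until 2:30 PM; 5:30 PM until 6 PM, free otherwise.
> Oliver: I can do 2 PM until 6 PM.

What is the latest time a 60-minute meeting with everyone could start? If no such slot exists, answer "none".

Maria free: 08:00-09:15, 12:00-16:15 (invert busy blocks within the working day).
Kavya free: 10:00-10:45, 12:00-18:00 (invert busy blocks within the working day).
Imani free: 12:00-18:00.
Chen free: 13:30-14:00, 14:30-17:30 (invert busy blocks within the working day).
Oliver free: 14:00-18:00.
Maria ∩ Kavya: 12:00-16:15.
Maria ∩ Kavya ∩ Imani: 12:00-16:15.
Maria ∩ Kavya ∩ Imani ∩ Chen: 13:30-14:00, 14:30-16:15.
Maria ∩ Kavya ∩ Imani ∩ Chen ∩ Oliver: 14:30-16:15.
Those are the intersection windows.
The last common window of at least 60 minutes is 14:30-16:15; a 60-minute meeting can start as late as 15:15 and still end by 16:15.

15:15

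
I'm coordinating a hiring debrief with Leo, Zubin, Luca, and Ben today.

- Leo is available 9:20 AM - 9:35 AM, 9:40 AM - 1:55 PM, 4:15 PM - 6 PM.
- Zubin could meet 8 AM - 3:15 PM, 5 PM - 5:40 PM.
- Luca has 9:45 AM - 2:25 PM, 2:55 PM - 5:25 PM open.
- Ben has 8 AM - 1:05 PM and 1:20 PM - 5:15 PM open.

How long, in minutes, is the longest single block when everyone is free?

Leo ∩ Zubin: 09:20-09:35, 09:40-13:55, 17:00-17:40.
Leo ∩ Zubin ∩ Luca: 09:45-13:55, 17:00-17:25.
Leo ∩ Zubin ∩ Luca ∩ Ben: 09:45-13:05, 13:20-13:55, 17:00-17:15.
The longest is 09:45-13:05 at 200 minutes.

200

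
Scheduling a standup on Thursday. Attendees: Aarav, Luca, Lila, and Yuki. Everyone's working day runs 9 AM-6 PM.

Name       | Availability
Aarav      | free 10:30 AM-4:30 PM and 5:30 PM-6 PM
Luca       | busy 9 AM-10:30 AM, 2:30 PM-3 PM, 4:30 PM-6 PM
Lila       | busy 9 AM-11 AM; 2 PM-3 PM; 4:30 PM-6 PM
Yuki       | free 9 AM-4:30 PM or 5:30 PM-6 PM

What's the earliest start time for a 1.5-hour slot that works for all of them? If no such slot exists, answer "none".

Aarav free: 10:30-16:30, 17:30-18:00.
Luca free: 10:30-14:30, 15:00-16:30 (invert busy blocks within the working day).
Lila free: 11:00-14:00, 15:00-16:30 (invert busy blocks within the working day).
Yuki free: 09:00-16:30, 17:30-18:00.
Aarav ∩ Luca: 10:30-14:30, 15:00-16:30.
Aarav ∩ Luca ∩ Lila: 11:00-14:00, 15:00-16:30.
Aarav ∩ Luca ∩ Lila ∩ Yuki: 11:00-14:00, 15:00-16:30.
The first common window of at least 90 minutes is 11:00-14:00, so the earliest start is 11:00.

11:00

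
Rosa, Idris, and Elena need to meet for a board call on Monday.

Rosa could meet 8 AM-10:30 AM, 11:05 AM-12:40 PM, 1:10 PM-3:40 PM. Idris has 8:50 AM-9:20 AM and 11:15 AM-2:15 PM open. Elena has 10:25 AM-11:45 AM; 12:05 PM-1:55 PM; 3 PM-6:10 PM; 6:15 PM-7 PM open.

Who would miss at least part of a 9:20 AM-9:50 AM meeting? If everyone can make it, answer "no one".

Elena, Idris

Rosa: free for 09:20-09:50. Idris: not fully free for 09:20-09:50. Elena: not fully free for 09:20-09:50.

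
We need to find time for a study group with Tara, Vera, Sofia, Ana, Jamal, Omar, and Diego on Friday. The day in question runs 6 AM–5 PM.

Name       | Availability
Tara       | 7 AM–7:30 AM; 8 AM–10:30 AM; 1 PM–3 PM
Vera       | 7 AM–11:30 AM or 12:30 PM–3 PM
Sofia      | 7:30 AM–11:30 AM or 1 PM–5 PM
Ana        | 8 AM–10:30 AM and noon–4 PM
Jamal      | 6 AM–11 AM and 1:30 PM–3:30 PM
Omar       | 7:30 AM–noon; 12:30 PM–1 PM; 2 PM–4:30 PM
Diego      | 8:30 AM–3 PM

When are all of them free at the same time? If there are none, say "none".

Tara ∩ Vera: 07:00-07:30, 08:00-10:30, 13:00-15:00.
Tara ∩ Vera ∩ Sofia: 08:00-10:30, 13:00-15:00.
Tara ∩ Vera ∩ Sofia ∩ Ana: 08:00-10:30, 13:00-15:00.
Tara ∩ Vera ∩ Sofia ∩ Ana ∩ Jamal: 08:00-10:30, 13:30-15:00.
Tara ∩ Vera ∩ Sofia ∩ Ana ∩ Jamal ∩ Omar: 08:00-10:30, 14:00-15:00.
Tara ∩ Vera ∩ Sofia ∩ Ana ∩ Jamal ∩ Omar ∩ Diego: 08:30-10:30, 14:00-15:00.
So the common availability across everyone is 08:30-10:30, 14:00-15:00.

08:30-10:30, 14:00-15:00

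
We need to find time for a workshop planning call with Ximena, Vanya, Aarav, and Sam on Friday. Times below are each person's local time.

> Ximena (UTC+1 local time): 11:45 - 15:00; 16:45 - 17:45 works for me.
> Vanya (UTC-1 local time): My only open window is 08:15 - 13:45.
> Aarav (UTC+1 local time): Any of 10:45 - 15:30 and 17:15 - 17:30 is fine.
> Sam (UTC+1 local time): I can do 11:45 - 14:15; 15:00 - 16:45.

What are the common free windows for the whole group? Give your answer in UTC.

10:45-13:15

Ximena in UTC: 10:45-14:00, 15:45-16:45 (subtract 1h to convert from UTC+1).
Vanya in UTC: 09:15-14:45 (add 1h to convert from UTC-1).
Aarav in UTC: 09:45-14:30, 16:15-16:30 (subtract 1h to convert from UTC+1).
Sam in UTC: 10:45-13:15, 14:00-15:45 (subtract 1h to convert from UTC+1).
Ximena ∩ Vanya: 10:45-14:00.
Ximena ∩ Vanya ∩ Aarav: 10:45-14:00.
Ximena ∩ Vanya ∩ Aarav ∩ Sam: 10:45-13:15.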